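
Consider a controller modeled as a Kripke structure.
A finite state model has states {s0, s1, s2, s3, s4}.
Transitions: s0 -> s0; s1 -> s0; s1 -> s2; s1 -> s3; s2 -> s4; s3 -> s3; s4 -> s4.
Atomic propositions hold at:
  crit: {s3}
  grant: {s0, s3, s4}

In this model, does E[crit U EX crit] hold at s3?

Sat(EX crit) = {s : some successor in {s3}} = {s1, s3}
E[crit U EX crit]: least fixpoint, start Z0 = Sat(EX crit) = {s1, s3}, add states in Sat(crit) with some successor in Z. Already a fixed point.
Sat(E[crit U EX crit]) = {s1, s3}
s3 ∈ Sat(E[crit U EX crit]) = {s1, s3}, so the formula holds at s3.

Yes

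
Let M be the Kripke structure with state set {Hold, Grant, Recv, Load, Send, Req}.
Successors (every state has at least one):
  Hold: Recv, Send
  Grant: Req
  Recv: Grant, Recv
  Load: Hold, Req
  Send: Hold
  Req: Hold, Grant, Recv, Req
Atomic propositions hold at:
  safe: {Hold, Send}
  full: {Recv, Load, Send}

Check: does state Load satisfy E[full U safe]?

E[full U safe]: least fixpoint, start Z0 = Sat(safe) = {Hold, Send}, add states in Sat(full) with some successor in Z. Z1 = {Hold, Load, Send}; fixed.
Sat(E[full U safe]) = {Hold, Load, Send}
Load ∈ Sat(E[full U safe]) = {Hold, Load, Send}, so the formula holds at Load.

Yes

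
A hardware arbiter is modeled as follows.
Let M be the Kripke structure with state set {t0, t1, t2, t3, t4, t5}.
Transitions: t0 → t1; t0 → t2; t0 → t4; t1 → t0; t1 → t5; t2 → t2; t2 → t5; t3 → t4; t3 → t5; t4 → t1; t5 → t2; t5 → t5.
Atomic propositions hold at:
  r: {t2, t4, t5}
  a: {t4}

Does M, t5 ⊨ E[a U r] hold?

E[a U r]: least fixpoint, start Z0 = Sat(r) = {t2, t4, t5}, add states in Sat(a) with some successor in Z. Already a fixed point.
Sat(E[a U r]) = {t2, t4, t5}
t5 ∈ Sat(E[a U r]) = {t2, t4, t5}, so the formula holds at t5.

Yes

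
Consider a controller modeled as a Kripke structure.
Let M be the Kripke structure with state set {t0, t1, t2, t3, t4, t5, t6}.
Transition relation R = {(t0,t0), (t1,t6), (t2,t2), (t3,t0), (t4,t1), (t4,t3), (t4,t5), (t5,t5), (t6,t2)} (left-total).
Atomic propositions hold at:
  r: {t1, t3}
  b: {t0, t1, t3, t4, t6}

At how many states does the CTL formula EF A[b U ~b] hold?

5

Sat(~b) = {t2, t5}
A[b U ~b]: least fixpoint, start Z0 = Sat(~b) = {t2, t5}, add states in Sat(b) with every successor in Z. Z1 = {t2, t5, t6}; Z2 = {t1, t2, t5, t6}; fixed.
Sat(A[b U ~b]) = {t1, t2, t5, t6}
EF A[b U ~b]: least fixpoint, start Z0 = {t1, t2, t5, t6}, add states with some successor in Z. Z1 = {t1, t2, t4, t5, t6}; fixed.
Sat(EF A[b U ~b]) = {t1, t2, t4, t5, t6}
|Sat(EF A[b U ~b])| = |{t1, t2, t4, t5, t6}| = 5.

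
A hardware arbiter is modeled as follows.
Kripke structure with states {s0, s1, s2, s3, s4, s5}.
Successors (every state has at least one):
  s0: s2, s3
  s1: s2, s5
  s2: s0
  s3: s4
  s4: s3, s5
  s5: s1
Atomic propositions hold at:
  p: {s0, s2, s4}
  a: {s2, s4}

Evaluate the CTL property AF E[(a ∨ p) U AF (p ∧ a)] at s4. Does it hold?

Sat(a ∨ p) = {s0, s2, s4}
Sat(p ∧ a) = {s2, s4}
AF (p ∧ a): least fixpoint, start Z0 = {s2, s4}, add states with every successor in Z. Z1 = {s2, s3, s4}; Z2 = {s0, s2, s3, s4}; fixed.
Sat(AF (p ∧ a)) = {s0, s2, s3, s4}
E[(a ∨ p) U AF (p ∧ a)]: least fixpoint, start Z0 = Sat(AF (p ∧ a)) = {s0, s2, s3, s4}, add states in Sat(a ∨ p) with some successor in Z. Already a fixed point.
Sat(E[(a ∨ p) U AF (p ∧ a)]) = {s0, s2, s3, s4}
AF E[(a ∨ p) U AF (p ∧ a)]: least fixpoint, start Z0 = {s0, s2, s3, s4}, add states with every successor in Z. Already a fixed point.
Sat(AF E[(a ∨ p) U AF (p ∧ a)]) = {s0, s2, s3, s4}
s4 ∈ Sat(AF E[(a ∨ p) U AF (p ∧ a)]) = {s0, s2, s3, s4}, so the formula holds at s4.

Yes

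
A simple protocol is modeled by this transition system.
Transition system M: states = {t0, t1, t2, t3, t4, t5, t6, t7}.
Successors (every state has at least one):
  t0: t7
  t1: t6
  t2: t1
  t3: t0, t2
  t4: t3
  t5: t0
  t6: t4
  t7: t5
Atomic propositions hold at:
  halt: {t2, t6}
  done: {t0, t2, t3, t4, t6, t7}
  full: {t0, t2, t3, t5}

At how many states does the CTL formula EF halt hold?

5

EF halt: least fixpoint, start Z0 = {t2, t6}, add states with some successor in Z. Z1 = {t1, t2, t3, t6}; Z2 = {t1, t2, t3, t4, t6}; fixed.
Sat(EF halt) = {t1, t2, t3, t4, t6}
|Sat(EF halt)| = |{t1, t2, t3, t4, t6}| = 5.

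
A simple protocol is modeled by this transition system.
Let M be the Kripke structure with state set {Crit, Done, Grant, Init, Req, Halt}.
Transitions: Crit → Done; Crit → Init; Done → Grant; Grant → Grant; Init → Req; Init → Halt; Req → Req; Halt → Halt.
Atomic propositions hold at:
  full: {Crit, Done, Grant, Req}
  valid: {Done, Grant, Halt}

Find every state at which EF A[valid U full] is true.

{Crit, Done, Grant, Init, Req}

A[valid U full]: least fixpoint, start Z0 = Sat(full) = {Crit, Done, Grant, Req}, add states in Sat(valid) with every successor in Z. Already a fixed point.
Sat(A[valid U full]) = {Crit, Done, Grant, Req}
EF A[valid U full]: least fixpoint, start Z0 = {Crit, Done, Grant, Req}, add states with some successor in Z. Z1 = {Crit, Done, Grant, Init, Req}; fixed.
Sat(EF A[valid U full]) = {Crit, Done, Grant, Init, Req}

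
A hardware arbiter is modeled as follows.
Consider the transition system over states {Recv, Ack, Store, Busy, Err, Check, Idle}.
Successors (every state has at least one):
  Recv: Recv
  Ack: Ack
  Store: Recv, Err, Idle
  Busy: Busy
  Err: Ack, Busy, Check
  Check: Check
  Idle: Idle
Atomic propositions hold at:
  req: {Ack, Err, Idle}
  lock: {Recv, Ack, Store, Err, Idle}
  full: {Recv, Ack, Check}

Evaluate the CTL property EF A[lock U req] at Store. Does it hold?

A[lock U req]: least fixpoint, start Z0 = Sat(req) = {Ack, Err, Idle}, add states in Sat(lock) with every successor in Z. Already a fixed point.
Sat(A[lock U req]) = {Ack, Err, Idle}
EF A[lock U req]: least fixpoint, start Z0 = {Ack, Err, Idle}, add states with some successor in Z. Z1 = {Ack, Store, Err, Idle}; fixed.
Sat(EF A[lock U req]) = {Ack, Store, Err, Idle}
Store ∈ Sat(EF A[lock U req]) = {Ack, Store, Err, Idle}, so the formula holds at Store.

Yes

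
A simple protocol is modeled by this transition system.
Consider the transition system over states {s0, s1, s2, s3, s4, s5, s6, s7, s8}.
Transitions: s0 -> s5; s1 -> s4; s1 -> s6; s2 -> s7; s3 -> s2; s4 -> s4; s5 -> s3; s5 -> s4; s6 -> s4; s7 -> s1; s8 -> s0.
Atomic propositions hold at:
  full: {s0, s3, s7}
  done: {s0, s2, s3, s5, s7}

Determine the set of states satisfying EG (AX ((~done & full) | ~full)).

{s1, s4, s6, s7}

Sat(~done) = {s1, s4, s6, s8}
Sat(~done & full) = ∅
Sat(~full) = {s1, s2, s4, s5, s6, s8}
Sat((~done & full) | ~full) = {s1, s2, s4, s5, s6, s8}
Sat(AX ((~done & full) | ~full)) = {s : every successor in {s1, s2, s4, s5, s6, s8}} = {s0, s1, s3, s4, s6, s7}
EG (AX ((~done & full) | ~full)): greatest fixpoint, start Z0 = {s0, s1, s3, s4, s6, s7}, keep only states in Sat with some successor in Z. Z1 = {s1, s4, s6, s7}; fixed.
Sat(EG (AX ((~done & full) | ~full))) = {s1, s4, s6, s7}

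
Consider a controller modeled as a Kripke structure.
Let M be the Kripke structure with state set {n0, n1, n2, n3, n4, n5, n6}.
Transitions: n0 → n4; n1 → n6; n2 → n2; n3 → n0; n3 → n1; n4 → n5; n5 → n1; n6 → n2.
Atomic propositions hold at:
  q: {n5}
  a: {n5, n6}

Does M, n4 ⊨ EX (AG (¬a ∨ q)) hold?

No

Sat(¬a) = {n0, n1, n2, n3, n4}
Sat(¬a ∨ q) = {n0, n1, n2, n3, n4, n5}
AG (¬a ∨ q): greatest fixpoint, start Z0 = {n0, n1, n2, n3, n4, n5}, keep only states in Sat with every successor in Z. Z1 = {n0, n2, n3, n4, n5}; Z2 = {n0, n2, n4}; Z3 = {n0, n2}; Z4 = {n2}; fixed.
Sat(AG (¬a ∨ q)) = {n2}
Sat(EX (AG (¬a ∨ q))) = {s : some successor in {n2}} = {n2, n6}
n4 ∉ Sat(EX (AG (¬a ∨ q))) = {n2, n6}, so the formula does not hold at n4.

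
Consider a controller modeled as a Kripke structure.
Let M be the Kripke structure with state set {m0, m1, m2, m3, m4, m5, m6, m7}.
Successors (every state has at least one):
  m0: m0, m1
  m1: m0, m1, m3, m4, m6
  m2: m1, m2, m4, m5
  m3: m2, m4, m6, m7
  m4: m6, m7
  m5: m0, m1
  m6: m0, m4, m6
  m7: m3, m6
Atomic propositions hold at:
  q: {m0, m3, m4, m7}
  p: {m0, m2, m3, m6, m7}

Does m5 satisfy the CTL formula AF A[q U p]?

A[q U p]: least fixpoint, start Z0 = Sat(p) = {m0, m2, m3, m6, m7}, add states in Sat(q) with every successor in Z. Z1 = {m0, m2, m3, m4, m6, m7}; fixed.
Sat(A[q U p]) = {m0, m2, m3, m4, m6, m7}
AF A[q U p]: least fixpoint, start Z0 = {m0, m2, m3, m4, m6, m7}, add states with every successor in Z. Already a fixed point.
Sat(AF A[q U p]) = {m0, m2, m3, m4, m6, m7}
m5 ∉ Sat(AF A[q U p]) = {m0, m2, m3, m4, m6, m7}, so the formula does not hold at m5.

No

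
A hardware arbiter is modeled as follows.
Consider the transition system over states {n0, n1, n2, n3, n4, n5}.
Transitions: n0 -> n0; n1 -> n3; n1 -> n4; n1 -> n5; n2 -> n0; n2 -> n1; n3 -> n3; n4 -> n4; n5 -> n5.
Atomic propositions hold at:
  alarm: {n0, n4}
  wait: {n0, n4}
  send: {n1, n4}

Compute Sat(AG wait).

{n0, n4}

AG wait: greatest fixpoint, start Z0 = {n0, n4}, keep only states in Sat with every successor in Z. Already a fixed point.
Sat(AG wait) = {n0, n4}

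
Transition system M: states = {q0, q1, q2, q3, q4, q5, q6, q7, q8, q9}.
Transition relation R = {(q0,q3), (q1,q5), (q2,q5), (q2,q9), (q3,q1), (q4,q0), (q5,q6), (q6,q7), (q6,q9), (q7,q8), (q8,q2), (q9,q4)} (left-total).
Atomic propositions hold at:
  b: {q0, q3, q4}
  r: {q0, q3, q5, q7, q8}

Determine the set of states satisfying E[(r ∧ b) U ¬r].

{q0, q1, q2, q3, q4, q6, q9}

Sat(r ∧ b) = {q0, q3}
Sat(¬r) = {q1, q2, q4, q6, q9}
E[(r ∧ b) U ¬r]: least fixpoint, start Z0 = Sat(¬r) = {q1, q2, q4, q6, q9}, add states in Sat(r ∧ b) with some successor in Z. Z1 = {q1, q2, q3, q4, q6, q9}; Z2 = {q0, q1, q2, q3, q4, q6, q9}; fixed.
Sat(E[(r ∧ b) U ¬r]) = {q0, q1, q2, q3, q4, q6, q9}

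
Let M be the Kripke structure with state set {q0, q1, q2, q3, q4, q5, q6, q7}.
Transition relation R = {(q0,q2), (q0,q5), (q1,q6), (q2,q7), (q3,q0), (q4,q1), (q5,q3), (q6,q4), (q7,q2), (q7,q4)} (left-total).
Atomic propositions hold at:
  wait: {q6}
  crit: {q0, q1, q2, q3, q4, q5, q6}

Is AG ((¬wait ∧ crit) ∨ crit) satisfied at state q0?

Sat(¬wait) = {q0, q1, q2, q3, q4, q5, q7}
Sat(¬wait ∧ crit) = {q0, q1, q2, q3, q4, q5}
Sat((¬wait ∧ crit) ∨ crit) = {q0, q1, q2, q3, q4, q5, q6}
AG ((¬wait ∧ crit) ∨ crit): greatest fixpoint, start Z0 = {q0, q1, q2, q3, q4, q5, q6}, keep only states in Sat with every successor in Z. Z1 = {q0, q1, q3, q4, q5, q6}; Z2 = {q1, q3, q4, q5, q6}; Z3 = {q1, q4, q5, q6}; Z4 = {q1, q4, q6}; fixed.
Sat(AG ((¬wait ∧ crit) ∨ crit)) = {q1, q4, q6}
q0 ∉ Sat(AG ((¬wait ∧ crit) ∨ crit)) = {q1, q4, q6}, so the formula does not hold at q0.

No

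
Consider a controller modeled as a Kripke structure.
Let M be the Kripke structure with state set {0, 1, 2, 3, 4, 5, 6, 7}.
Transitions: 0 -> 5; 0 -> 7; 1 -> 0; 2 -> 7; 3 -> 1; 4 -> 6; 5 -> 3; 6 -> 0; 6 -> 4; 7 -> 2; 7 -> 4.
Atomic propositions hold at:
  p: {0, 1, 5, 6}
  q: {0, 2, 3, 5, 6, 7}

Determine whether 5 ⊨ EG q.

No

EG q: greatest fixpoint, start Z0 = {0, 2, 3, 5, 6, 7}, keep only states in Sat with some successor in Z. Z1 = {0, 2, 5, 6, 7}; Z2 = {0, 2, 6, 7}; fixed.
Sat(EG q) = {0, 2, 6, 7}
5 ∉ Sat(EG q) = {0, 2, 6, 7}, so the formula does not hold at 5.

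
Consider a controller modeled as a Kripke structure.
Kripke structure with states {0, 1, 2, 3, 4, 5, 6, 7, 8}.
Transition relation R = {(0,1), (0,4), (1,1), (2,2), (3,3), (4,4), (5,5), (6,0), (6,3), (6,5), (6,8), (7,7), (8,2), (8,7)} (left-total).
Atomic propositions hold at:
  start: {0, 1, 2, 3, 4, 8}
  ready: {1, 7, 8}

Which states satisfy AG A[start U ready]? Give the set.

{1, 7}

A[start U ready]: least fixpoint, start Z0 = Sat(ready) = {1, 7, 8}, add states in Sat(start) with every successor in Z. Already a fixed point.
Sat(A[start U ready]) = {1, 7, 8}
AG A[start U ready]: greatest fixpoint, start Z0 = {1, 7, 8}, keep only states in Sat with every successor in Z. Z1 = {1, 7}; fixed.
Sat(AG A[start U ready]) = {1, 7}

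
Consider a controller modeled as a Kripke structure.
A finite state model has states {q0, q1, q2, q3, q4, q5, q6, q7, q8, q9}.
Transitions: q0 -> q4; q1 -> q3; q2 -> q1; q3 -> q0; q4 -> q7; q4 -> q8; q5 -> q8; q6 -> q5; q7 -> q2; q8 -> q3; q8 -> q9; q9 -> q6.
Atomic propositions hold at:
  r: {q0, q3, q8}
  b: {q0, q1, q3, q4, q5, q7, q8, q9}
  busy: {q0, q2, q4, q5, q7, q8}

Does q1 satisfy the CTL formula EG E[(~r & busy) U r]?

No

Sat(~r) = {q1, q2, q4, q5, q6, q7, q9}
Sat(~r & busy) = {q2, q4, q5, q7}
E[(~r & busy) U r]: least fixpoint, start Z0 = Sat(r) = {q0, q3, q8}, add states in Sat(~r & busy) with some successor in Z. Z1 = {q0, q3, q4, q5, q8}; fixed.
Sat(E[(~r & busy) U r]) = {q0, q3, q4, q5, q8}
EG E[(~r & busy) U r]: greatest fixpoint, start Z0 = {q0, q3, q4, q5, q8}, keep only states in Sat with some successor in Z. Already a fixed point.
Sat(EG E[(~r & busy) U r]) = {q0, q3, q4, q5, q8}
q1 ∉ Sat(EG E[(~r & busy) U r]) = {q0, q3, q4, q5, q8}, so the formula does not hold at q1.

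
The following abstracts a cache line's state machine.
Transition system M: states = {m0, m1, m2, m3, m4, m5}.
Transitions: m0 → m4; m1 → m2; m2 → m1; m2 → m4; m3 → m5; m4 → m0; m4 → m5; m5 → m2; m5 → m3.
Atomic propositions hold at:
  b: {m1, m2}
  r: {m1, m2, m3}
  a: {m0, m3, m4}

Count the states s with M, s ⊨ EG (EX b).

Sat(EX b) = {s : some successor in {m1, m2}} = {m1, m2, m5}
EG (EX b): greatest fixpoint, start Z0 = {m1, m2, m5}, keep only states in Sat with some successor in Z. Already a fixed point.
Sat(EG (EX b)) = {m1, m2, m5}
|Sat(EG (EX b))| = |{m1, m2, m5}| = 3.

3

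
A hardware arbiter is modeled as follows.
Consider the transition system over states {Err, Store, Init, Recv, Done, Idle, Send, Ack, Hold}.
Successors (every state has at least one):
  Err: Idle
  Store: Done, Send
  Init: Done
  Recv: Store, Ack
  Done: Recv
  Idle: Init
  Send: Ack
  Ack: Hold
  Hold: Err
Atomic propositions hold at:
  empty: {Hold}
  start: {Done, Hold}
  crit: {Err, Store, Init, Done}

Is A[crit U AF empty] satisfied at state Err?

AF empty: least fixpoint, start Z0 = {Hold}, add states with every successor in Z. Z1 = {Ack, Hold}; Z2 = {Send, Ack, Hold}; fixed.
Sat(AF empty) = {Send, Ack, Hold}
A[crit U AF empty]: least fixpoint, start Z0 = Sat(AF empty) = {Send, Ack, Hold}, add states in Sat(crit) with every successor in Z. Already a fixed point.
Sat(A[crit U AF empty]) = {Send, Ack, Hold}
Err ∉ Sat(A[crit U AF empty]) = {Send, Ack, Hold}, so the formula does not hold at Err.

No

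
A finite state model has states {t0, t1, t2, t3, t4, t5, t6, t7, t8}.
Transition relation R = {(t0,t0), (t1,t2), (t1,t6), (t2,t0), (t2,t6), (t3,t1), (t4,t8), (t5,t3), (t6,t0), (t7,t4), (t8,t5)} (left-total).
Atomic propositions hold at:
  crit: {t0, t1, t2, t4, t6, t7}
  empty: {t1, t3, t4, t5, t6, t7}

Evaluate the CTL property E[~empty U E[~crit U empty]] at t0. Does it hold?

No

Sat(~empty) = {t0, t2, t8}
Sat(~crit) = {t3, t5, t8}
E[~crit U empty]: least fixpoint, start Z0 = Sat(empty) = {t1, t3, t4, t5, t6, t7}, add states in Sat(~crit) with some successor in Z. Z1 = {t1, t3, t4, t5, t6, t7, t8}; fixed.
Sat(E[~crit U empty]) = {t1, t3, t4, t5, t6, t7, t8}
E[~empty U E[~crit U empty]]: least fixpoint, start Z0 = Sat(E[~crit U empty]) = {t1, t3, t4, t5, t6, t7, t8}, add states in Sat(~empty) with some successor in Z. Z1 = {t1, t2, t3, t4, t5, t6, t7, t8}; fixed.
Sat(E[~empty U E[~crit U empty]]) = {t1, t2, t3, t4, t5, t6, t7, t8}
t0 ∉ Sat(E[~empty U E[~crit U empty]]) = {t1, t2, t3, t4, t5, t6, t7, t8}, so the formula does not hold at t0.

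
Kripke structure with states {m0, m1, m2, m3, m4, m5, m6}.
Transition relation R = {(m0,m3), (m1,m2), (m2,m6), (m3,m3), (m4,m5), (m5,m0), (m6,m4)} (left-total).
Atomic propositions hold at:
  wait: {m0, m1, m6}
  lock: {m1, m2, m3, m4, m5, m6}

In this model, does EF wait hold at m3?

No

EF wait: least fixpoint, start Z0 = {m0, m1, m6}, add states with some successor in Z. Z1 = {m0, m1, m2, m5, m6}; Z2 = {m0, m1, m2, m4, m5, m6}; fixed.
Sat(EF wait) = {m0, m1, m2, m4, m5, m6}
m3 ∉ Sat(EF wait) = {m0, m1, m2, m4, m5, m6}, so the formula does not hold at m3.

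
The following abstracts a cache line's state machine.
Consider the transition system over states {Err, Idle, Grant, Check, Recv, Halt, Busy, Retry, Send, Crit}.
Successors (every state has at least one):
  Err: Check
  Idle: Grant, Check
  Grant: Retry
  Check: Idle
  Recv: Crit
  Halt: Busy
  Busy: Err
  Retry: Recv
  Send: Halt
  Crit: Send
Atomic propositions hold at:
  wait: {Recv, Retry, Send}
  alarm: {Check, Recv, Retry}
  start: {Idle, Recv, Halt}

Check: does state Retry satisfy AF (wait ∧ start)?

Yes

Sat(wait ∧ start) = {Recv}
AF (wait ∧ start): least fixpoint, start Z0 = {Recv}, add states with every successor in Z. Z1 = {Recv, Retry}; Z2 = {Grant, Recv, Retry}; fixed.
Sat(AF (wait ∧ start)) = {Grant, Recv, Retry}
Retry ∈ Sat(AF (wait ∧ start)) = {Grant, Recv, Retry}, so the formula holds at Retry.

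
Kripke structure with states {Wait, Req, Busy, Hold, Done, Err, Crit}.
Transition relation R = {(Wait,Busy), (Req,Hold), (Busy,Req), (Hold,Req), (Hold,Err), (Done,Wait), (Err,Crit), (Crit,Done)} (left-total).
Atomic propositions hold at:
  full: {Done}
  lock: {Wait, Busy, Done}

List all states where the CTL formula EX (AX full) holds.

{Err}

Sat(AX full) = {s : every successor in {Done}} = {Crit}
Sat(EX (AX full)) = {s : some successor in {Crit}} = {Err}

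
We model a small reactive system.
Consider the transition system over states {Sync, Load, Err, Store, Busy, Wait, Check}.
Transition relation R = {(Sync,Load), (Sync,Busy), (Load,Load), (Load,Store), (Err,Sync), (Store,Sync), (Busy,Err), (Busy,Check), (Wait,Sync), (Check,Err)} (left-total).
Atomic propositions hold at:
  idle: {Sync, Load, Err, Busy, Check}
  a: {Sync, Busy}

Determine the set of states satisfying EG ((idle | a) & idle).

{Sync, Load, Err, Busy, Check}

Sat(idle | a) = {Sync, Load, Err, Busy, Check}
Sat((idle | a) & idle) = {Sync, Load, Err, Busy, Check}
EG ((idle | a) & idle): greatest fixpoint, start Z0 = {Sync, Load, Err, Busy, Check}, keep only states in Sat with some successor in Z. Already a fixed point.
Sat(EG ((idle | a) & idle)) = {Sync, Load, Err, Busy, Check}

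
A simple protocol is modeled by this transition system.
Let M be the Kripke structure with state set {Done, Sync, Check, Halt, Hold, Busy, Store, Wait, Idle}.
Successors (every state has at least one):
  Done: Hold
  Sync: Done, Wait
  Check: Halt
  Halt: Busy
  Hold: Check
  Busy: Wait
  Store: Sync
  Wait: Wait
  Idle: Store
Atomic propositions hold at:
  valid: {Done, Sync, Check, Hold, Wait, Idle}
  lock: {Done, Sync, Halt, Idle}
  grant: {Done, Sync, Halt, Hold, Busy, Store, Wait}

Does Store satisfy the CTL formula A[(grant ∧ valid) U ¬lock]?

Yes

Sat(grant ∧ valid) = {Done, Sync, Hold, Wait}
Sat(¬lock) = {Check, Hold, Busy, Store, Wait}
A[(grant ∧ valid) U ¬lock]: least fixpoint, start Z0 = Sat(¬lock) = {Check, Hold, Busy, Store, Wait}, add states in Sat(grant ∧ valid) with every successor in Z. Z1 = {Done, Check, Hold, Busy, Store, Wait}; Z2 = {Done, Sync, Check, Hold, Busy, Store, Wait}; fixed.
Sat(A[(grant ∧ valid) U ¬lock]) = {Done, Sync, Check, Hold, Busy, Store, Wait}
Store ∈ Sat(A[(grant ∧ valid) U ¬lock]) = {Done, Sync, Check, Hold, Busy, Store, Wait}, so the formula holds at Store.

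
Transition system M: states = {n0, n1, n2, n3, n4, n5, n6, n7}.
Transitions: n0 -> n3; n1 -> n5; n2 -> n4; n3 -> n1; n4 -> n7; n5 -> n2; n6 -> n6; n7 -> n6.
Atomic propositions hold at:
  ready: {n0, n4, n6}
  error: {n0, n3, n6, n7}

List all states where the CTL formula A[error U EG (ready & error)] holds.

{n6, n7}

Sat(ready & error) = {n0, n6}
EG (ready & error): greatest fixpoint, start Z0 = {n0, n6}, keep only states in Sat with some successor in Z. Z1 = {n6}; fixed.
Sat(EG (ready & error)) = {n6}
A[error U EG (ready & error)]: least fixpoint, start Z0 = Sat(EG (ready & error)) = {n6}, add states in Sat(error) with every successor in Z. Z1 = {n6, n7}; fixed.
Sat(A[error U EG (ready & error)]) = {n6, n7}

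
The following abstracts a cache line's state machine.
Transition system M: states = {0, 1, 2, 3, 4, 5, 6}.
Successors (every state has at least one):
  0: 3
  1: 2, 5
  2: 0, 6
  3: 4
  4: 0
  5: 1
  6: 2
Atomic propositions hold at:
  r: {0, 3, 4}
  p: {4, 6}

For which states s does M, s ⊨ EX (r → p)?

Sat(r → p) = {1, 2, 4, 5, 6}
Sat(EX (r → p)) = {s : some successor in {1, 2, 4, 5, 6}} = {1, 2, 3, 5, 6}

{1, 2, 3, 5, 6}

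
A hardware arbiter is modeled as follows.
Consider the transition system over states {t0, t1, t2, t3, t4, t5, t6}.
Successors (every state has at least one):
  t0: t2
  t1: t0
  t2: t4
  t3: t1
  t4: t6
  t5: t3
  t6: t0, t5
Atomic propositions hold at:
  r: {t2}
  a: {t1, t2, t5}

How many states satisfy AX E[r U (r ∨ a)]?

Sat(r ∨ a) = {t1, t2, t5}
E[r U (r ∨ a)]: least fixpoint, start Z0 = Sat((r ∨ a)) = {t1, t2, t5}, add states in Sat(r) with some successor in Z. Already a fixed point.
Sat(E[r U (r ∨ a)]) = {t1, t2, t5}
Sat(AX E[r U (r ∨ a)]) = {s : every successor in {t1, t2, t5}} = {t0, t3}
|Sat(AX E[r U (r ∨ a)])| = |{t0, t3}| = 2.

2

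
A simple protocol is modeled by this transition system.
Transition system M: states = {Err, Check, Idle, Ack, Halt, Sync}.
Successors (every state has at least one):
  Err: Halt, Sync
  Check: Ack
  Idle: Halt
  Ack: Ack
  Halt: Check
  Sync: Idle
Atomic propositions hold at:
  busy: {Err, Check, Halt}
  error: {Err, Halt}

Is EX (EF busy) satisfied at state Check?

EF busy: least fixpoint, start Z0 = {Err, Check, Halt}, add states with some successor in Z. Z1 = {Err, Check, Idle, Halt}; Z2 = {Err, Check, Idle, Halt, Sync}; fixed.
Sat(EF busy) = {Err, Check, Idle, Halt, Sync}
Sat(EX (EF busy)) = {s : some successor in {Err, Check, Idle, Halt, Sync}} = {Err, Idle, Halt, Sync}
Check ∉ Sat(EX (EF busy)) = {Err, Idle, Halt, Sync}, so the formula does not hold at Check.

No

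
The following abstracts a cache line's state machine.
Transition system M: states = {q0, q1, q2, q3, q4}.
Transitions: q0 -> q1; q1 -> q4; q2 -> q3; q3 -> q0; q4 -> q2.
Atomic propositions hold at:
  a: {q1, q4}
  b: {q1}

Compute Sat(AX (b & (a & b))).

Sat(a & b) = {q1}
Sat(b & (a & b)) = {q1}
Sat(AX (b & (a & b))) = {s : every successor in {q1}} = {q0}

{q0}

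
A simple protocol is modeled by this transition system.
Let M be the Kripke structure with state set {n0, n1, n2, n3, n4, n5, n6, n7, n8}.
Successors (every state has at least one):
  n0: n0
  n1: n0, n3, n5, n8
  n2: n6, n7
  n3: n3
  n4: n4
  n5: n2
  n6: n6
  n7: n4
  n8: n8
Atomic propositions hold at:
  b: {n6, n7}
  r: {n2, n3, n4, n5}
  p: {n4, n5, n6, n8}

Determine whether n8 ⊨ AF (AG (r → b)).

Yes

Sat(r → b) = {n0, n1, n6, n7, n8}
AG (r → b): greatest fixpoint, start Z0 = {n0, n1, n6, n7, n8}, keep only states in Sat with every successor in Z. Z1 = {n0, n6, n8}; fixed.
Sat(AG (r → b)) = {n0, n6, n8}
AF (AG (r → b)): least fixpoint, start Z0 = {n0, n6, n8}, add states with every successor in Z. Already a fixed point.
Sat(AF (AG (r → b))) = {n0, n6, n8}
n8 ∈ Sat(AF (AG (r → b))) = {n0, n6, n8}, so the formula holds at n8.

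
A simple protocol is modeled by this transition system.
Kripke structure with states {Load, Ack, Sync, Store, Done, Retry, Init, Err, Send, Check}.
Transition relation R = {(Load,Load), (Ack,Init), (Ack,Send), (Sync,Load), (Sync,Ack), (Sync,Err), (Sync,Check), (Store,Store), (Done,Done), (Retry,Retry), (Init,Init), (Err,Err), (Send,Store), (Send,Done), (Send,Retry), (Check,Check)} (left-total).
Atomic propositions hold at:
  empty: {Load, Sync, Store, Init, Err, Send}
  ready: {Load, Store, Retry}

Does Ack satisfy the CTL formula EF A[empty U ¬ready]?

Sat(¬ready) = {Ack, Sync, Done, Init, Err, Send, Check}
A[empty U ¬ready]: least fixpoint, start Z0 = Sat(¬ready) = {Ack, Sync, Done, Init, Err, Send, Check}, add states in Sat(empty) with every successor in Z. Already a fixed point.
Sat(A[empty U ¬ready]) = {Ack, Sync, Done, Init, Err, Send, Check}
EF A[empty U ¬ready]: least fixpoint, start Z0 = {Ack, Sync, Done, Init, Err, Send, Check}, add states with some successor in Z. Already a fixed point.
Sat(EF A[empty U ¬ready]) = {Ack, Sync, Done, Init, Err, Send, Check}
Ack ∈ Sat(EF A[empty U ¬ready]) = {Ack, Sync, Done, Init, Err, Send, Check}, so the formula holds at Ack.

Yes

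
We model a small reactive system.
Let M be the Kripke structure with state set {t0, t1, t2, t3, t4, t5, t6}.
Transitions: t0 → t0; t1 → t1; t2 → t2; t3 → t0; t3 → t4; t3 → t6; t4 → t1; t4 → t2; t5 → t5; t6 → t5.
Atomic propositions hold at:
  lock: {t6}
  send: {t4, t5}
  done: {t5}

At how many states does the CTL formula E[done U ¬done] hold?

Sat(¬done) = {t0, t1, t2, t3, t4, t6}
E[done U ¬done]: least fixpoint, start Z0 = Sat(¬done) = {t0, t1, t2, t3, t4, t6}, add states in Sat(done) with some successor in Z. Already a fixed point.
Sat(E[done U ¬done]) = {t0, t1, t2, t3, t4, t6}
|Sat(E[done U ¬done])| = |{t0, t1, t2, t3, t4, t6}| = 6.

6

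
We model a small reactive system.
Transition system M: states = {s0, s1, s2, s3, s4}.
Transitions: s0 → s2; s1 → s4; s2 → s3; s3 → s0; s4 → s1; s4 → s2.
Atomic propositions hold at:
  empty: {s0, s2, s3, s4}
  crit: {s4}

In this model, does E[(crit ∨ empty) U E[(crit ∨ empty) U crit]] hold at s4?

Yes

Sat(crit ∨ empty) = {s0, s2, s3, s4}
E[(crit ∨ empty) U crit]: least fixpoint, start Z0 = Sat(crit) = {s4}, add states in Sat(crit ∨ empty) with some successor in Z. Already a fixed point.
Sat(E[(crit ∨ empty) U crit]) = {s4}
E[(crit ∨ empty) U E[(crit ∨ empty) U crit]]: least fixpoint, start Z0 = Sat(E[(crit ∨ empty) U crit]) = {s4}, add states in Sat(crit ∨ empty) with some successor in Z. Already a fixed point.
Sat(E[(crit ∨ empty) U E[(crit ∨ empty) U crit]]) = {s4}
s4 ∈ Sat(E[(crit ∨ empty) U E[(crit ∨ empty) U crit]]) = {s4}, so the formula holds at s4.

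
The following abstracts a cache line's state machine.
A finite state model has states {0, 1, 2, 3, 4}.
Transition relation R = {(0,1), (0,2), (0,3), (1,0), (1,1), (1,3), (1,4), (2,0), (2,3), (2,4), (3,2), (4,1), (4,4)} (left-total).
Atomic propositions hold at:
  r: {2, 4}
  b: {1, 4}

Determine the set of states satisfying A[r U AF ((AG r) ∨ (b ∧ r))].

AG r: greatest fixpoint, start Z0 = {2, 4}, keep only states in Sat with every successor in Z. Z1 = ∅; fixed.
Sat(AG r) = ∅
Sat(b ∧ r) = {4}
Sat((AG r) ∨ (b ∧ r)) = {4}
AF ((AG r) ∨ (b ∧ r)): least fixpoint, start Z0 = {4}, add states with every successor in Z. Already a fixed point.
Sat(AF ((AG r) ∨ (b ∧ r))) = {4}
A[r U AF ((AG r) ∨ (b ∧ r))]: least fixpoint, start Z0 = Sat(AF ((AG r) ∨ (b ∧ r))) = {4}, add states in Sat(r) with every successor in Z. Already a fixed point.
Sat(A[r U AF ((AG r) ∨ (b ∧ r))]) = {4}

{4}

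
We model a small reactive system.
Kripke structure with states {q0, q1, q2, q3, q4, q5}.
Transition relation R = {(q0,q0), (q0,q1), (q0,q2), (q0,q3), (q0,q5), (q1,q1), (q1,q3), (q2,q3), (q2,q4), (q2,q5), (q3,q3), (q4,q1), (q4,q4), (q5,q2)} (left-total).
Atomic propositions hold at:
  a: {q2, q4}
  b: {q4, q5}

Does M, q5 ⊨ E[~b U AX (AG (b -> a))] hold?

Sat(~b) = {q0, q1, q2, q3}
Sat(b -> a) = {q0, q1, q2, q3, q4}
AG (b -> a): greatest fixpoint, start Z0 = {q0, q1, q2, q3, q4}, keep only states in Sat with every successor in Z. Z1 = {q1, q3, q4}; fixed.
Sat(AG (b -> a)) = {q1, q3, q4}
Sat(AX (AG (b -> a))) = {s : every successor in {q1, q3, q4}} = {q1, q3, q4}
E[~b U AX (AG (b -> a))]: least fixpoint, start Z0 = Sat(AX (AG (b -> a))) = {q1, q3, q4}, add states in Sat(~b) with some successor in Z. Z1 = {q0, q1, q2, q3, q4}; fixed.
Sat(E[~b U AX (AG (b -> a))]) = {q0, q1, q2, q3, q4}
q5 ∉ Sat(E[~b U AX (AG (b -> a))]) = {q0, q1, q2, q3, q4}, so the formula does not hold at q5.

No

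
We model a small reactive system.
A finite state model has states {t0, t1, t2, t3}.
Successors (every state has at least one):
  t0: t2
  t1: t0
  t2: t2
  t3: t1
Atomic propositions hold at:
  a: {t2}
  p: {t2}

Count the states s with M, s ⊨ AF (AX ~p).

2

Sat(~p) = {t0, t1, t3}
Sat(AX ~p) = {s : every successor in {t0, t1, t3}} = {t1, t3}
AF (AX ~p): least fixpoint, start Z0 = {t1, t3}, add states with every successor in Z. Already a fixed point.
Sat(AF (AX ~p)) = {t1, t3}
|Sat(AF (AX ~p))| = |{t1, t3}| = 2.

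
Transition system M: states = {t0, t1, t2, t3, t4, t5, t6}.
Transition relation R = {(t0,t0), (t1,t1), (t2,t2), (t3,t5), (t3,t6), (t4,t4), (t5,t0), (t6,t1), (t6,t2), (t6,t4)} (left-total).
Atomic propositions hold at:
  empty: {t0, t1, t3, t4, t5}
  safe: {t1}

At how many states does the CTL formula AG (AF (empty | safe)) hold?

4

Sat(empty | safe) = {t0, t1, t3, t4, t5}
AF (empty | safe): least fixpoint, start Z0 = {t0, t1, t3, t4, t5}, add states with every successor in Z. Already a fixed point.
Sat(AF (empty | safe)) = {t0, t1, t3, t4, t5}
AG (AF (empty | safe)): greatest fixpoint, start Z0 = {t0, t1, t3, t4, t5}, keep only states in Sat with every successor in Z. Z1 = {t0, t1, t4, t5}; fixed.
Sat(AG (AF (empty | safe))) = {t0, t1, t4, t5}
|Sat(AG (AF (empty | safe)))| = |{t0, t1, t4, t5}| = 4.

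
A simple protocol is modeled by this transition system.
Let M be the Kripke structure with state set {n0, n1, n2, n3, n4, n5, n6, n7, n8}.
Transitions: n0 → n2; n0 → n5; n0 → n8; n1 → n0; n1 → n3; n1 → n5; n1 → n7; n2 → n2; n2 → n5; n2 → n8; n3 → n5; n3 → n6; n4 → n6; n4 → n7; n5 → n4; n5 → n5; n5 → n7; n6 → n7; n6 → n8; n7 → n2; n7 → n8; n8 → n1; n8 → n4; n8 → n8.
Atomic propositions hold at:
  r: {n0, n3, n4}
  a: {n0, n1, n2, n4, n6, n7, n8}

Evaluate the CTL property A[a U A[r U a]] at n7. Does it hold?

A[r U a]: least fixpoint, start Z0 = Sat(a) = {n0, n1, n2, n4, n6, n7, n8}, add states in Sat(r) with every successor in Z. Already a fixed point.
Sat(A[r U a]) = {n0, n1, n2, n4, n6, n7, n8}
A[a U A[r U a]]: least fixpoint, start Z0 = Sat(A[r U a]) = {n0, n1, n2, n4, n6, n7, n8}, add states in Sat(a) with every successor in Z. Already a fixed point.
Sat(A[a U A[r U a]]) = {n0, n1, n2, n4, n6, n7, n8}
n7 ∈ Sat(A[a U A[r U a]]) = {n0, n1, n2, n4, n6, n7, n8}, so the formula holds at n7.

Yes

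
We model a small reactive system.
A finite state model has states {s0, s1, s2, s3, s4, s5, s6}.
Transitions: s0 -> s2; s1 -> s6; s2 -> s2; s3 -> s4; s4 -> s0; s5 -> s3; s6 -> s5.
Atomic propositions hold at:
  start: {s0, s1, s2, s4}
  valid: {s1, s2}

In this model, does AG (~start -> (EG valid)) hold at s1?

No

Sat(~start) = {s3, s5, s6}
EG valid: greatest fixpoint, start Z0 = {s1, s2}, keep only states in Sat with some successor in Z. Z1 = {s2}; fixed.
Sat(EG valid) = {s2}
Sat(~start -> (EG valid)) = {s0, s1, s2, s4}
AG (~start -> (EG valid)): greatest fixpoint, start Z0 = {s0, s1, s2, s4}, keep only states in Sat with every successor in Z. Z1 = {s0, s2, s4}; fixed.
Sat(AG (~start -> (EG valid))) = {s0, s2, s4}
s1 ∉ Sat(AG (~start -> (EG valid))) = {s0, s2, s4}, so the formula does not hold at s1.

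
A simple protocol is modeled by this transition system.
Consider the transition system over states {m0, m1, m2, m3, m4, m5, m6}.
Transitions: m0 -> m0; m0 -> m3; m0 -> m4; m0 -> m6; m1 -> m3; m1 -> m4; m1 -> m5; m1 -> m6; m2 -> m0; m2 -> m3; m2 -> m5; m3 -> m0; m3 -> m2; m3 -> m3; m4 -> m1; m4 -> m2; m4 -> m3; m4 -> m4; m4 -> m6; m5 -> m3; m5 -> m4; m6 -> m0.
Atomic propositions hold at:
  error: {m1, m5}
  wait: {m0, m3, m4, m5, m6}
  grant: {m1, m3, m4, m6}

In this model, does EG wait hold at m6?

EG wait: greatest fixpoint, start Z0 = {m0, m3, m4, m5, m6}, keep only states in Sat with some successor in Z. Already a fixed point.
Sat(EG wait) = {m0, m3, m4, m5, m6}
m6 ∈ Sat(EG wait) = {m0, m3, m4, m5, m6}, so the formula holds at m6.

Yes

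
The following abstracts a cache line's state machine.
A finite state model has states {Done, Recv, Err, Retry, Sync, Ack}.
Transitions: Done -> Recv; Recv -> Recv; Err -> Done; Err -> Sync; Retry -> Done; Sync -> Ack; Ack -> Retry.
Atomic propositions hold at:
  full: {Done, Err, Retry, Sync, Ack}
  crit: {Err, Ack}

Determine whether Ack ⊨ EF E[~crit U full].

Sat(~crit) = {Done, Recv, Retry, Sync}
E[~crit U full]: least fixpoint, start Z0 = Sat(full) = {Done, Err, Retry, Sync, Ack}, add states in Sat(~crit) with some successor in Z. Already a fixed point.
Sat(E[~crit U full]) = {Done, Err, Retry, Sync, Ack}
EF E[~crit U full]: least fixpoint, start Z0 = {Done, Err, Retry, Sync, Ack}, add states with some successor in Z. Already a fixed point.
Sat(EF E[~crit U full]) = {Done, Err, Retry, Sync, Ack}
Ack ∈ Sat(EF E[~crit U full]) = {Done, Err, Retry, Sync, Ack}, so the formula holds at Ack.

Yes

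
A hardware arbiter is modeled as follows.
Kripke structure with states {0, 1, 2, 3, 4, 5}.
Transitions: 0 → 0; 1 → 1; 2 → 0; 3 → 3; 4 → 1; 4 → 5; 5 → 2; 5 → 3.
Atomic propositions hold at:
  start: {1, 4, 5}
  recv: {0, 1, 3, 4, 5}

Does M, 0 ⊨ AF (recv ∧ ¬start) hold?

Sat(¬start) = {0, 2, 3}
Sat(recv ∧ ¬start) = {0, 3}
AF (recv ∧ ¬start): least fixpoint, start Z0 = {0, 3}, add states with every successor in Z. Z1 = {0, 2, 3}; Z2 = {0, 2, 3, 5}; fixed.
Sat(AF (recv ∧ ¬start)) = {0, 2, 3, 5}
0 ∈ Sat(AF (recv ∧ ¬start)) = {0, 2, 3, 5}, so the formula holds at 0.

Yes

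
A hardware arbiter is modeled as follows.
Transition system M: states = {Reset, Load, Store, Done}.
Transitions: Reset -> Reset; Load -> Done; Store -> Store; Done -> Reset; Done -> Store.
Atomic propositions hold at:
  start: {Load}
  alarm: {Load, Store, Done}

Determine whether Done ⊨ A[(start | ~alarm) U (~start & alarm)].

Sat(~alarm) = {Reset}
Sat(start | ~alarm) = {Reset, Load}
Sat(~start) = {Reset, Store, Done}
Sat(~start & alarm) = {Store, Done}
A[(start | ~alarm) U (~start & alarm)]: least fixpoint, start Z0 = Sat((~start & alarm)) = {Store, Done}, add states in Sat(start | ~alarm) with every successor in Z. Z1 = {Load, Store, Done}; fixed.
Sat(A[(start | ~alarm) U (~start & alarm)]) = {Load, Store, Done}
Done ∈ Sat(A[(start | ~alarm) U (~start & alarm)]) = {Load, Store, Done}, so the formula holds at Done.

Yes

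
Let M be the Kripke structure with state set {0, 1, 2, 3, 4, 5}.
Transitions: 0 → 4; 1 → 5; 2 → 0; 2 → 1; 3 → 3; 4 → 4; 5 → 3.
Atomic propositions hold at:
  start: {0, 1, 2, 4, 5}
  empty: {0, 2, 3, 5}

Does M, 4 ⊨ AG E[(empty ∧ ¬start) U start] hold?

Yes

Sat(¬start) = {3}
Sat(empty ∧ ¬start) = {3}
E[(empty ∧ ¬start) U start]: least fixpoint, start Z0 = Sat(start) = {0, 1, 2, 4, 5}, add states in Sat(empty ∧ ¬start) with some successor in Z. Already a fixed point.
Sat(E[(empty ∧ ¬start) U start]) = {0, 1, 2, 4, 5}
AG E[(empty ∧ ¬start) U start]: greatest fixpoint, start Z0 = {0, 1, 2, 4, 5}, keep only states in Sat with every successor in Z. Z1 = {0, 1, 2, 4}; Z2 = {0, 2, 4}; Z3 = {0, 4}; fixed.
Sat(AG E[(empty ∧ ¬start) U start]) = {0, 4}
4 ∈ Sat(AG E[(empty ∧ ¬start) U start]) = {0, 4}, so the formula holds at 4.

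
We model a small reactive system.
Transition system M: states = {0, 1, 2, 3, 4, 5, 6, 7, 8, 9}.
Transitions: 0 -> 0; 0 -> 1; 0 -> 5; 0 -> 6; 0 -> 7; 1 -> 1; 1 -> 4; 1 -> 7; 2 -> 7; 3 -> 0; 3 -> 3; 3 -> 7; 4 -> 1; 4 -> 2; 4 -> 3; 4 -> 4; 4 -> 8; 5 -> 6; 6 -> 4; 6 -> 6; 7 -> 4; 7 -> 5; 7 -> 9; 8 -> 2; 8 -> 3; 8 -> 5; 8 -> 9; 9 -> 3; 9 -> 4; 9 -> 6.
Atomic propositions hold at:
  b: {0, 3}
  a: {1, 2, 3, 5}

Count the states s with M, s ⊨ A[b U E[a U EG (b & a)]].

Sat(b & a) = {3}
EG (b & a): greatest fixpoint, start Z0 = {3}, keep only states in Sat with some successor in Z. Already a fixed point.
Sat(EG (b & a)) = {3}
E[a U EG (b & a)]: least fixpoint, start Z0 = Sat(EG (b & a)) = {3}, add states in Sat(a) with some successor in Z. Already a fixed point.
Sat(E[a U EG (b & a)]) = {3}
A[b U E[a U EG (b & a)]]: least fixpoint, start Z0 = Sat(E[a U EG (b & a)]) = {3}, add states in Sat(b) with every successor in Z. Already a fixed point.
Sat(A[b U E[a U EG (b & a)]]) = {3}
|Sat(A[b U E[a U EG (b & a)]])| = |{3}| = 1.

1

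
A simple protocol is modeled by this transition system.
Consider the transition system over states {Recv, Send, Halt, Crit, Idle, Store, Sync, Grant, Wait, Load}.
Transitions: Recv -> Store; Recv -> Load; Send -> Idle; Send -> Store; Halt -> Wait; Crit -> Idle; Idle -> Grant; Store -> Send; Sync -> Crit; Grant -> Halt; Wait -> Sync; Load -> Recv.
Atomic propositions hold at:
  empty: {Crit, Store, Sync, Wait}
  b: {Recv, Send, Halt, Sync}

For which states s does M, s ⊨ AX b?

Sat(AX b) = {s : every successor in {Recv, Send, Halt, Sync}} = {Store, Grant, Wait, Load}

{Store, Grant, Wait, Load}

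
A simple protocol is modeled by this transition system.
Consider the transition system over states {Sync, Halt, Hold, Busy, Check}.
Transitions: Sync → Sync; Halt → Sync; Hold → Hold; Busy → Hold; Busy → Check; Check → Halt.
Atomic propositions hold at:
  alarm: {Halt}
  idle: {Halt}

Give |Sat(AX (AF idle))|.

1

AF idle: least fixpoint, start Z0 = {Halt}, add states with every successor in Z. Z1 = {Halt, Check}; fixed.
Sat(AF idle) = {Halt, Check}
Sat(AX (AF idle)) = {s : every successor in {Halt, Check}} = {Check}
|Sat(AX (AF idle))| = |{Check}| = 1.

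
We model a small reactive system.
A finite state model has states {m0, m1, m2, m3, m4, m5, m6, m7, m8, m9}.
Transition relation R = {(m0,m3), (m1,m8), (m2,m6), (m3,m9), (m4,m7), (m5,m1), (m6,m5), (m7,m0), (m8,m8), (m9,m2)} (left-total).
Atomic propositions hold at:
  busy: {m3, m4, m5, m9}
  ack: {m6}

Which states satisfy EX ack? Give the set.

{m2}

Sat(EX ack) = {s : some successor in {m6}} = {m2}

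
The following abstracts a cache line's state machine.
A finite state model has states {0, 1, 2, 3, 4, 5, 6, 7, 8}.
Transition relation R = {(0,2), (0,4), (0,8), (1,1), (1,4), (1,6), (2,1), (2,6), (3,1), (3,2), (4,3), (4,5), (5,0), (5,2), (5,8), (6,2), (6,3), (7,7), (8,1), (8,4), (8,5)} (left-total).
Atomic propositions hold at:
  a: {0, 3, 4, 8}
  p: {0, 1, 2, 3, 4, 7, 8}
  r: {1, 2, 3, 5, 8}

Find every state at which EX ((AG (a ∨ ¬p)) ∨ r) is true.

Sat(¬p) = {5, 6}
Sat(a ∨ ¬p) = {0, 3, 4, 5, 6, 8}
AG (a ∨ ¬p): greatest fixpoint, start Z0 = {0, 3, 4, 5, 6, 8}, keep only states in Sat with every successor in Z. Z1 = {4}; Z2 = ∅; fixed.
Sat(AG (a ∨ ¬p)) = ∅
Sat((AG (a ∨ ¬p)) ∨ r) = {1, 2, 3, 5, 8}
Sat(EX ((AG (a ∨ ¬p)) ∨ r)) = {s : some successor in {1, 2, 3, 5, 8}} = {0, 1, 2, 3, 4, 5, 6, 8}

{0, 1, 2, 3, 4, 5, 6, 8}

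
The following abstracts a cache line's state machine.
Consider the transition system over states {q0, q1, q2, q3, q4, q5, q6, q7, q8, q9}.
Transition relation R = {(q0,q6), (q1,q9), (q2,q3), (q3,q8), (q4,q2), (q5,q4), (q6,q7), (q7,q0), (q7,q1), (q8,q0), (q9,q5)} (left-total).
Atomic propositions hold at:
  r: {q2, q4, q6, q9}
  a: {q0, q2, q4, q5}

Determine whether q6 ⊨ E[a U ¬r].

No

Sat(¬r) = {q0, q1, q3, q5, q7, q8}
E[a U ¬r]: least fixpoint, start Z0 = Sat(¬r) = {q0, q1, q3, q5, q7, q8}, add states in Sat(a) with some successor in Z. Z1 = {q0, q1, q2, q3, q5, q7, q8}; Z2 = {q0, q1, q2, q3, q4, q5, q7, q8}; fixed.
Sat(E[a U ¬r]) = {q0, q1, q2, q3, q4, q5, q7, q8}
q6 ∉ Sat(E[a U ¬r]) = {q0, q1, q2, q3, q4, q5, q7, q8}, so the formula does not hold at q6.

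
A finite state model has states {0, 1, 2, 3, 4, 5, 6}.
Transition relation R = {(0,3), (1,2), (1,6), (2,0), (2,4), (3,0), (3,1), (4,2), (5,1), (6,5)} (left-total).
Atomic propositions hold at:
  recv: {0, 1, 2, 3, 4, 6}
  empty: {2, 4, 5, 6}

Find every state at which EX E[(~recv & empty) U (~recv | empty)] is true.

{1, 2, 4, 6}

Sat(~recv) = {5}
Sat(~recv & empty) = {5}
Sat(~recv | empty) = {2, 4, 5, 6}
E[(~recv & empty) U (~recv | empty)]: least fixpoint, start Z0 = Sat((~recv | empty)) = {2, 4, 5, 6}, add states in Sat(~recv & empty) with some successor in Z. Already a fixed point.
Sat(E[(~recv & empty) U (~recv | empty)]) = {2, 4, 5, 6}
Sat(EX E[(~recv & empty) U (~recv | empty)]) = {s : some successor in {2, 4, 5, 6}} = {1, 2, 4, 6}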